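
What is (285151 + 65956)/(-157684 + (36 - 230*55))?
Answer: -351107/170298 ≈ -2.0617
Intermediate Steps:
(285151 + 65956)/(-157684 + (36 - 230*55)) = 351107/(-157684 + (36 - 12650)) = 351107/(-157684 - 12614) = 351107/(-170298) = 351107*(-1/170298) = -351107/170298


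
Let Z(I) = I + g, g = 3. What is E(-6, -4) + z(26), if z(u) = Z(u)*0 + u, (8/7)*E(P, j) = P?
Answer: 83/4 ≈ 20.750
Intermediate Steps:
Z(I) = 3 + I (Z(I) = I + 3 = 3 + I)
E(P, j) = 7*P/8
z(u) = u (z(u) = (3 + u)*0 + u = 0 + u = u)
E(-6, -4) + z(26) = (7/8)*(-6) + 26 = -21/4 + 26 = 83/4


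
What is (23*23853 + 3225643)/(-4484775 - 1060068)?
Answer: -3774262/5544843 ≈ -0.68068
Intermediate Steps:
(23*23853 + 3225643)/(-4484775 - 1060068) = (548619 + 3225643)/(-5544843) = 3774262*(-1/5544843) = -3774262/5544843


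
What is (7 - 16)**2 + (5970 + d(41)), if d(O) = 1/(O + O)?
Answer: 496183/82 ≈ 6051.0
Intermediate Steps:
d(O) = 1/(2*O)
(7 - 16)**2 + (5970 + d(41)) = (7 - 16)**2 + (5970 + (1/2)/41) = (-9)**2 + (5970 + (1/2)*(1/41)) = 81 + (5970 + 1/82) = 81 + 489541/82 = 496183/82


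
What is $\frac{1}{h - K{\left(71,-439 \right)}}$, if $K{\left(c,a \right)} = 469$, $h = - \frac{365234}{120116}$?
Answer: $- \frac{60058}{28349819} \approx -0.0021185$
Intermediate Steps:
$h = - \frac{182617}{60058}$ ($h = \left(-365234\right) \frac{1}{120116} = - \frac{182617}{60058} \approx -3.0407$)
$\frac{1}{h - K{\left(71,-439 \right)}} = \frac{1}{- \frac{182617}{60058} - 469} = \frac{1}{- \frac{28349819}{60058}} = - \frac{60058}{28349819}$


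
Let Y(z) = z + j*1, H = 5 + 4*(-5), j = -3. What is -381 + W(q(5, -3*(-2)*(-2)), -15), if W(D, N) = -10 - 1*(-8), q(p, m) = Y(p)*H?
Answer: -383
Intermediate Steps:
H = -15 (H = 5 - 20 = -15)
Y(z) = -3 + z (Y(z) = z - 3*1 = z - 3 = -3 + z)
q(p, m) = 45 - 15*p (q(p, m) = (-3 + p)*(-15) = 45 - 15*p)
W(D, N) = -2 (W(D, N) = -10 + 8 = -2)
-381 + W(q(5, -3*(-2)*(-2)), -15) = -381 - 2 = -383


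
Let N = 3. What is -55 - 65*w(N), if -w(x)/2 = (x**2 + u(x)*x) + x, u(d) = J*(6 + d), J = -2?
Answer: -5515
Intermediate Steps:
u(d) = -12 - 2*d (u(d) = -2*(6 + d) = -12 - 2*d)
w(x) = -2*x - 2*x**2 - 2*x*(-12 - 2*x) (w(x) = -2*((x**2 + (-12 - 2*x)*x) + x) = -2*((x**2 + x*(-12 - 2*x)) + x) = -2*(x + x**2 + x*(-12 - 2*x)) = -2*x - 2*x**2 - 2*x*(-12 - 2*x))
-55 - 65*w(N) = -55 - 130*3*(11 + 3) = -55 - 130*3*14 = -55 - 65*84 = -55 - 5460 = -5515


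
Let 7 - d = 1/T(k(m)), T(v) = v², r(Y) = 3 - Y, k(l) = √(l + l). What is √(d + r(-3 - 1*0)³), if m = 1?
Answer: √890/2 ≈ 14.916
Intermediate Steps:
k(l) = √2*√l (k(l) = √(2*l) = √2*√l)
d = 13/2 (d = 7 - 1/((√2*√1)²) = 7 - 1/((√2*1)²) = 7 - 1/((√2)²) = 7 - 1/2 = 7 - 1*½ = 7 - ½ = 13/2 ≈ 6.5000)
√(d + r(-3 - 1*0)³) = √(13/2 + (3 - (-3 - 1*0))³) = √(13/2 + (3 - (-3 + 0))³) = √(13/2 + (3 - 1*(-3))³) = √(13/2 + (3 + 3)³) = √(13/2 + 6³) = √(13/2 + 216) = √(445/2) = √890/2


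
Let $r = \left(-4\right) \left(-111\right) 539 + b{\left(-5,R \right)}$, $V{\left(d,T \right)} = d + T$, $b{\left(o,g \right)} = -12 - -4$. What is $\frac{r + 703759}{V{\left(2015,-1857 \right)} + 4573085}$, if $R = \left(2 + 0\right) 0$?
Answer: $\frac{943067}{4573243} \approx 0.20621$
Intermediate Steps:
$R = 0$ ($R = 2 \cdot 0 = 0$)
$b{\left(o,g \right)} = -8$ ($b{\left(o,g \right)} = -12 + 4 = -8$)
$V{\left(d,T \right)} = T + d$
$r = 239308$ ($r = \left(-4\right) \left(-111\right) 539 - 8 = 444 \cdot 539 - 8 = 239316 - 8 = 239308$)
$\frac{r + 703759}{V{\left(2015,-1857 \right)} + 4573085} = \frac{239308 + 703759}{\left(-1857 + 2015\right) + 4573085} = \frac{943067}{158 + 4573085} = \frac{943067}{4573243}$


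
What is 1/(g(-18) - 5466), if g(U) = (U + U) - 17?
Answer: -1/5519 ≈ -0.00018119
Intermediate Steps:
g(U) = -17 + 2*U (g(U) = 2*U - 17 = -17 + 2*U)
1/(g(-18) - 5466) = 1/((-17 + 2*(-18)) - 5466) = 1/((-17 - 36) - 5466) = 1/(-53 - 5466) = 1/(-5519) = -1/5519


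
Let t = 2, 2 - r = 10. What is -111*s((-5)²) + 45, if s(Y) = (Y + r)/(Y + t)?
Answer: -224/9 ≈ -24.889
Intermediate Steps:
r = -8 (r = 2 - 1*10 = 2 - 10 = -8)
s(Y) = (-8 + Y)/(2 + Y) (s(Y) = (Y - 8)/(Y + 2) = (-8 + Y)/(2 + Y))
-111*s((-5)²) + 45 = -111*(-8 + (-5)²)/(2 + (-5)²) + 45 = -111*(-8 + 25)/(2 + 25) + 45 = -111*17/27 + 45 = -629/9 + 45 = -224/9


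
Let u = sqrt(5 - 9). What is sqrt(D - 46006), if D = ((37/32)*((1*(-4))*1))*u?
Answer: sqrt(-184024 - 37*I)/2 ≈ 0.021563 - 214.49*I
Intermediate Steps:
u = 2*I (u = sqrt(-4) = 2*I ≈ 2.0*I)
D = -37*I/4 (D = ((37/32)*((1*(-4))*1))*(2*I) = ((37*(1/32))*(-4*1))*(2*I) = ((37/32)*(-4))*(2*I) = -37*I/4 ≈ -9.25*I)
sqrt(D - 46006) = sqrt(-37*I/4 - 46006) = sqrt(-46006 - 37*I/4)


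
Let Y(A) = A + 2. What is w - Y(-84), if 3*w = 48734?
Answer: 48980/3 ≈ 16327.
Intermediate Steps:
w = 48734/3 (w = (⅓)*48734 = 48734/3 ≈ 16245.)
Y(A) = 2 + A
w - Y(-84) = 48734/3 - (2 - 84) = 48734/3 - 1*(-82) = 48734/3 + 82 = 48980/3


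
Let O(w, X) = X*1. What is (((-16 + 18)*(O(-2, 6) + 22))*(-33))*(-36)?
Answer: 66528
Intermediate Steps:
O(w, X) = X
(((-16 + 18)*(O(-2, 6) + 22))*(-33))*(-36) = (((-16 + 18)*(6 + 22))*(-33))*(-36) = ((2*28)*(-33))*(-36) = (56*(-33))*(-36) = -1848*(-36) = 66528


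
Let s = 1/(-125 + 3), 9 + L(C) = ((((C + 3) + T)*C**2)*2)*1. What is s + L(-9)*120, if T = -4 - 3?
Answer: -30963601/122 ≈ -2.5380e+5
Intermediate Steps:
T = -7
L(C) = -9 + 2*C**2*(-4 + C) (L(C) = -9 + ((((C + 3) - 7)*C**2)*2)*1 = -9 + ((((3 + C) - 7)*C**2)*2)*1 = -9 + (((-4 + C)*C**2)*2)*1 = -9 + ((C**2*(-4 + C))*2)*1 = -9 + (2*C**2*(-4 + C))*1 = -9 + 2*C**2*(-4 + C))
s = -1/122 (s = 1/(-122) = -1/122 ≈ -0.0081967)
s + L(-9)*120 = -1/122 + (-9 - 8*(-9)**2 + 2*(-9)**3)*120 = -1/122 + (-9 - 8*81 + 2*(-729))*120 = -1/122 + (-9 - 648 - 1458)*120 = -1/122 - 2115*120 = -1/122 - 253800 = -30963601/122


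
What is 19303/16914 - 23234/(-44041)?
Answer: 1243103299/744909474 ≈ 1.6688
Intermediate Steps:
19303/16914 - 23234/(-44041) = 19303*(1/16914) - 23234*(-1/44041) = 19303/16914 + 23234/44041 = 1243103299/744909474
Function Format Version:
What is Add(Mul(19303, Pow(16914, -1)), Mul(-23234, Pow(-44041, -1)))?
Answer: Rational(1243103299, 744909474) ≈ 1.6688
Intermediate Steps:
Add(Mul(19303, Pow(16914, -1)), Mul(-23234, Pow(-44041, -1))) = Add(Mul(19303, Rational(1, 16914)), Mul(-23234, Rational(-1, 44041))) = Add(Rational(19303, 16914), Rational(23234, 44041)) = Rational(1243103299, 744909474)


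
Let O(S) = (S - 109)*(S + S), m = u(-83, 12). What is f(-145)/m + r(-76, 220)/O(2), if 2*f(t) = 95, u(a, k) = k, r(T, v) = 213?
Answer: 8887/2568 ≈ 3.4607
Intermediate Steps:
f(t) = 95/2 (f(t) = (1/2)*95 = 95/2)
m = 12
O(S) = 2*S*(-109 + S) (O(S) = (-109 + S)*(2*S) = 2*S*(-109 + S))
f(-145)/m + r(-76, 220)/O(2) = (95/2)/12 + 213/((2*2*(-109 + 2))) = (95/2)*(1/12) + 213/((2*2*(-107))) = 95/24 + 213/(-428) = 95/24 + 213*(-1/428) = 95/24 - 213/428 = 8887/2568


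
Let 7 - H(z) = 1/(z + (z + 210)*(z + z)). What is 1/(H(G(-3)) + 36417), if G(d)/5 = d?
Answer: 5865/213626761 ≈ 2.7454e-5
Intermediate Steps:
G(d) = 5*d
H(z) = 7 - 1/(z + 2*z*(210 + z)) (H(z) = 7 - 1/(z + (z + 210)*(z + z)) = 7 - 1/(z + (210 + z)*(2*z)) = 7 - 1/(z + 2*z*(210 + z)))
1/(H(G(-3)) + 36417) = 1/((-1 + 14*(5*(-3))² + 2947*(5*(-3)))/(((5*(-3)))*(421 + 2*(5*(-3)))) + 36417) = 1/((-1 + 14*(-15)² + 2947*(-15))/((-15)*(421 + 2*(-15))) + 36417) = 1/(-(-1 + 14*225 - 44205)/(15*(421 - 30)) + 36417) = 1/(-1/15*(-1 + 3150 - 44205)/391 + 36417) = 1/(-1/15*1/391*(-41056) + 36417) = 1/(41056/5865 + 36417) = 1/(213626761/5865) = 5865/213626761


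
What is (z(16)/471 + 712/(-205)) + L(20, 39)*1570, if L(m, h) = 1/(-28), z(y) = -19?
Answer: -80545133/1351770 ≈ -59.585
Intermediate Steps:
L(m, h) = -1/28
(z(16)/471 + 712/(-205)) + L(20, 39)*1570 = (-19/471 + 712/(-205)) - 1/28*1570 = (-19*1/471 + 712*(-1/205)) - 785/14 = (-19/471 - 712/205) - 785/14 = -339247/96555 - 785/14 = -80545133/1351770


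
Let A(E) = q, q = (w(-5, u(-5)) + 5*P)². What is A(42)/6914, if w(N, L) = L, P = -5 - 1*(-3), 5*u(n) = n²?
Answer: 25/6914 ≈ 0.0036159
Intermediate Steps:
u(n) = n²/5
P = -2 (P = -5 + 3 = -2)
q = 25 (q = ((⅕)*(-5)² + 5*(-2))² = ((⅕)*25 - 10)² = (5 - 10)² = (-5)² = 25)
A(E) = 25
A(42)/6914 = 25/6914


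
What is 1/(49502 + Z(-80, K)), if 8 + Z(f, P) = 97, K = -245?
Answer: 1/49591 ≈ 2.0165e-5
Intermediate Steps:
Z(f, P) = 89 (Z(f, P) = -8 + 97 = 89)
1/(49502 + Z(-80, K)) = 1/(49502 + 89) = 1/49591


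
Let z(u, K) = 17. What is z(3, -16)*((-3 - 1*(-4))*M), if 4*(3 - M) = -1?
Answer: 221/4 ≈ 55.250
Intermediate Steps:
M = 13/4 (M = 3 - 1/4*(-1) = 3 + 1/4 = 13/4 ≈ 3.2500)
z(3, -16)*((-3 - 1*(-4))*M) = 17*((-3 - 1*(-4))*(13/4)) = 17*((-3 + 4)*(13/4)) = 17*(1*(13/4)) = 17*(13/4) = 221/4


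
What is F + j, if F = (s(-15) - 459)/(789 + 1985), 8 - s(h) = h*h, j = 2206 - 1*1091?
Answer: 1546167/1387 ≈ 1114.8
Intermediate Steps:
j = 1115 (j = 2206 - 1091 = 1115)
s(h) = 8 - h**2 (s(h) = 8 - h*h = 8 - h**2)
F = -338/1387 (F = ((8 - 1*(-15)**2) - 459)/(789 + 1985) = ((8 - 1*225) - 459)/2774 = ((8 - 225) - 459)*(1/2774) = (-217 - 459)*(1/2774) = -676*1/2774 = -338/1387 ≈ -0.24369)
F + j = -338/1387 + 1115 = 1546167/1387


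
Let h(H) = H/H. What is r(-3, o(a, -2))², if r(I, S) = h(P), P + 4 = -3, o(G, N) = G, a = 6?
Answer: 1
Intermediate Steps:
P = -7 (P = -4 - 3 = -7)
h(H) = 1
r(I, S) = 1
r(-3, o(a, -2))² = 1² = 1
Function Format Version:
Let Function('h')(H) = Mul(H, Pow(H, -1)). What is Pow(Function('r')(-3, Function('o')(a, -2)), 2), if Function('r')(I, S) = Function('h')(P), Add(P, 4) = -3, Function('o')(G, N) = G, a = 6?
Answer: 1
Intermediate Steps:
P = -7 (P = Add(-4, -3) = -7)
Function('h')(H) = 1
Function('r')(I, S) = 1
Pow(Function('r')(-3, Function('o')(a, -2)), 2) = Pow(1, 2) = 1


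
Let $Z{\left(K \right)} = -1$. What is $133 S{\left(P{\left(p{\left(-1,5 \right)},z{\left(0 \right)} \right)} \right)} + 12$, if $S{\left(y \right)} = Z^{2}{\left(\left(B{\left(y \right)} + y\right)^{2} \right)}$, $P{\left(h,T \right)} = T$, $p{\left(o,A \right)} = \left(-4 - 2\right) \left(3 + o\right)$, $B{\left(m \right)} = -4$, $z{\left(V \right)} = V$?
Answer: $145$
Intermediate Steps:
$p{\left(o,A \right)} = -18 - 6 o$ ($p{\left(o,A \right)} = - 6 \left(3 + o\right) = -18 - 6 o$)
$S{\left(y \right)} = 1$ ($S{\left(y \right)} = \left(-1\right)^{2} = 1$)
$133 S{\left(P{\left(p{\left(-1,5 \right)},z{\left(0 \right)} \right)} \right)} + 12 = 133 \cdot 1 + 12 = 133 + 12 = 145$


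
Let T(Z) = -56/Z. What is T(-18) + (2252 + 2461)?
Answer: 42445/9 ≈ 4716.1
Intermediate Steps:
T(-18) + (2252 + 2461) = -56/(-18) + (2252 + 2461) = -56*(-1/18) + 4713 = 28/9 + 4713 = 42445/9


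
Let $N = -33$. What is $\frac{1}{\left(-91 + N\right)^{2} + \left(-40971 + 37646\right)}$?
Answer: $\frac{1}{12051} \approx 8.2981 \cdot 10^{-5}$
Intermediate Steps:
$\frac{1}{\left(-91 + N\right)^{2} + \left(-40971 + 37646\right)} = \frac{1}{\left(-91 - 33\right)^{2} + \left(-40971 + 37646\right)} = \frac{1}{\left(-124\right)^{2} - 3325} = \frac{1}{15376 - 3325} = \frac{1}{12051}$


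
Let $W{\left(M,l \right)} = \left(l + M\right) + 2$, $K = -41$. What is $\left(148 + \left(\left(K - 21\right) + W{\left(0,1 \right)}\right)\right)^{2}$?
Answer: $7921$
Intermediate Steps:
$W{\left(M,l \right)} = 2 + M + l$ ($W{\left(M,l \right)} = \left(M + l\right) + 2 = 2 + M + l$)
$\left(148 + \left(\left(K - 21\right) + W{\left(0,1 \right)}\right)\right)^{2} = \left(148 + \left(\left(-41 - 21\right) + \left(2 + 0 + 1\right)\right)\right)^{2} = \left(148 + \left(-62 + 3\right)\right)^{2} = \left(148 - 59\right)^{2} = 89^{2} = 7921$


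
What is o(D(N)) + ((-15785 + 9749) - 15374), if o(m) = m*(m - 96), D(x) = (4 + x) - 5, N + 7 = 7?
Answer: -21313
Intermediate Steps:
N = 0 (N = -7 + 7 = 0)
D(x) = -1 + x
o(m) = m*(-96 + m)
o(D(N)) + ((-15785 + 9749) - 15374) = (-1 + 0)*(-96 + (-1 + 0)) + ((-15785 + 9749) - 15374) = -(-96 - 1) + (-6036 - 15374) = -1*(-97) - 21410 = 97 - 21410 = -21313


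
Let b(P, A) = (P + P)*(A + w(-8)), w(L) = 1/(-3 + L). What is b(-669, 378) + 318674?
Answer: -2056652/11 ≈ -1.8697e+5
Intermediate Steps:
b(P, A) = 2*P*(-1/11 + A) (b(P, A) = (P + P)*(A + 1/(-3 - 8)) = (2*P)*(A + 1/(-11)) = (2*P)*(A - 1/11) = (2*P)*(-1/11 + A) = 2*P*(-1/11 + A))
b(-669, 378) + 318674 = (2/11)*(-669)*(-1 + 11*378) + 318674 = (2/11)*(-669)*(-1 + 4158) + 318674 = (2/11)*(-669)*4157 + 318674 = -5562066/11 + 318674 = -2056652/11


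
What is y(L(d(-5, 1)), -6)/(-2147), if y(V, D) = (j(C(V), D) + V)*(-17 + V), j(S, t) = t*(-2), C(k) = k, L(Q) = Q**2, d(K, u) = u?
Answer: 208/2147 ≈ 0.096879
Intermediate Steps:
j(S, t) = -2*t
y(V, D) = (-17 + V)*(V - 2*D) (y(V, D) = (-2*D + V)*(-17 + V) = (V - 2*D)*(-17 + V) = (-17 + V)*(V - 2*D))
y(L(d(-5, 1)), -6)/(-2147) = ((1**2)**2 - 17*1**2 + 34*(-6) - 2*(-6)*1**2)/(-2147) = (1**2 - 17*1 - 204 - 2*(-6)*1)*(-1/2147) = (1 - 17 - 204 + 12)*(-1/2147) = -208*(-1/2147) = 208/2147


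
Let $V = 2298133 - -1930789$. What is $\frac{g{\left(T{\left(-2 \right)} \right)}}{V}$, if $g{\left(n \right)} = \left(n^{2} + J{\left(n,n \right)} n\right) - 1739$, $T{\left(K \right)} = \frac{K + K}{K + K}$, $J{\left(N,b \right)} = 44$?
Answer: $- \frac{847}{2114461} \approx -0.00040057$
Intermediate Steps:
$T{\left(K \right)} = 1$ ($T{\left(K \right)} = \frac{2 K}{2 K} = 2 K \frac{1}{2 K} = 1$)
$g{\left(n \right)} = -1739 + n^{2} + 44 n$ ($g{\left(n \right)} = \left(n^{2} + 44 n\right) - 1739 = -1739 + n^{2} + 44 n$)
$V = 4228922$ ($V = 2298133 + 1930789 = 4228922$)
$\frac{g{\left(T{\left(-2 \right)} \right)}}{V} = \frac{-1739 + 1^{2} + 44 \cdot 1}{4228922} = \left(-1739 + 1 + 44\right) \frac{1}{4228922} = \left(-1694\right) \frac{1}{4228922} = - \frac{847}{2114461}$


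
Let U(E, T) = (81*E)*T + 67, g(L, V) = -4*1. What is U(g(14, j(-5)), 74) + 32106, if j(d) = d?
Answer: 8197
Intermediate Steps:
g(L, V) = -4
U(E, T) = 67 + 81*E*T (U(E, T) = 81*E*T + 67 = 67 + 81*E*T)
U(g(14, j(-5)), 74) + 32106 = (67 + 81*(-4)*74) + 32106 = (67 - 23976) + 32106 = -23909 + 32106 = 8197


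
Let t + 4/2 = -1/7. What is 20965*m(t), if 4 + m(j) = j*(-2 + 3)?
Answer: -128785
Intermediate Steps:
t = -15/7 (t = -2 - 1/7 = -2 - 1*⅐ = -2 - ⅐ = -15/7 ≈ -2.1429)
m(j) = -4 + j (m(j) = -4 + j*(-2 + 3) = -4 + j*1 = -4 + j)
20965*m(t) = 20965*(-4 - 15/7) = 20965*(-43/7) = -128785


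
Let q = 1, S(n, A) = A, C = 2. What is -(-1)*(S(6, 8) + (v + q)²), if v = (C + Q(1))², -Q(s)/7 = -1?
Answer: 6732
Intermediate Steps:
Q(s) = 7 (Q(s) = -7*(-1) = 7)
v = 81 (v = (2 + 7)² = 9² = 81)
-(-1)*(S(6, 8) + (v + q)²) = -(-1)*(8 + (81 + 1)²) = -(-1)*(8 + 82²) = -(-1)*(8 + 6724) = -(-1)*6732 = -1*(-6732) = 6732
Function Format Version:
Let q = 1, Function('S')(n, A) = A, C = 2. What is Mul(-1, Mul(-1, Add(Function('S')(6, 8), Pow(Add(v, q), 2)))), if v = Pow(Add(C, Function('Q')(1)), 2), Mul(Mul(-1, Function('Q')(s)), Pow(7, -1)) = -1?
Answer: 6732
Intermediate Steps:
Function('Q')(s) = 7 (Function('Q')(s) = Mul(-7, -1) = 7)
v = 81 (v = Pow(Add(2, 7), 2) = Pow(9, 2) = 81)
Mul(-1, Mul(-1, Add(Function('S')(6, 8), Pow(Add(v, q), 2)))) = Mul(-1, Mul(-1, Add(8, Pow(Add(81, 1), 2)))) = Mul(-1, Mul(-1, Add(8, Pow(82, 2)))) = Mul(-1, Mul(-1, Add(8, 6724))) = Mul(-1, Mul(-1, 6732)) = Mul(-1, -6732) = 6732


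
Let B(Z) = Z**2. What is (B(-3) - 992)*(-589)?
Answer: 578987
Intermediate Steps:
(B(-3) - 992)*(-589) = ((-3)**2 - 992)*(-589) = (9 - 992)*(-589) = -983*(-589) = 578987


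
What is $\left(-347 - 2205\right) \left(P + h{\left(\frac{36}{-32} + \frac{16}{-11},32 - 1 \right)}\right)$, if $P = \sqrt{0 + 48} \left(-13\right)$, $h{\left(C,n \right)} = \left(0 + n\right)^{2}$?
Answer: $-2452472 + 132704 \sqrt{3} \approx -2.2226 \cdot 10^{6}$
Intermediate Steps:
$h{\left(C,n \right)} = n^{2}$
$P = - 52 \sqrt{3}$ ($P = \sqrt{48} \left(-13\right) = 4 \sqrt{3} \left(-13\right) = - 52 \sqrt{3} \approx -90.067$)
$\left(-347 - 2205\right) \left(P + h{\left(\frac{36}{-32} + \frac{16}{-11},32 - 1 \right)}\right) = \left(-347 - 2205\right) \left(- 52 \sqrt{3} + \left(32 - 1\right)^{2}\right) = - 2552 \left(- 52 \sqrt{3} + 31^{2}\right) = - 2552 \left(- 52 \sqrt{3} + 961\right) = - 2552 \left(961 - 52 \sqrt{3}\right) = -2452472 + 132704 \sqrt{3}$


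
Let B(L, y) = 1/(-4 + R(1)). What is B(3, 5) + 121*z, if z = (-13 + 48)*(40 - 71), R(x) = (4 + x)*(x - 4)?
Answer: -2494416/19 ≈ -1.3129e+5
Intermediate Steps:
R(x) = (-4 + x)*(4 + x) (R(x) = (4 + x)*(-4 + x) = (-4 + x)*(4 + x))
B(L, y) = -1/19 (B(L, y) = 1/(-4 + (-16 + 1²)) = 1/(-4 + (-16 + 1)) = 1/(-4 - 15) = 1/(-19) = -1/19)
z = -1085 (z = 35*(-31) = -1085)
B(3, 5) + 121*z = -1/19 + 121*(-1085) = -1/19 - 131285 = -2494416/19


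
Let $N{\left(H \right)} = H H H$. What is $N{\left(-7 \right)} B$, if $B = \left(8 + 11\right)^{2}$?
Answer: $-123823$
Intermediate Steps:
$N{\left(H \right)} = H^{3}$ ($N{\left(H \right)} = H^{2} H = H^{3}$)
$B = 361$ ($B = 19^{2} = 361$)
$N{\left(-7 \right)} B = \left(-7\right)^{3} \cdot 361 = \left(-343\right) 361 = -123823$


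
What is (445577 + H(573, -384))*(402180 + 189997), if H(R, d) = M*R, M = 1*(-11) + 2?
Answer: 260806594340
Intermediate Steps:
M = -9 (M = -11 + 2 = -9)
H(R, d) = -9*R
(445577 + H(573, -384))*(402180 + 189997) = (445577 - 9*573)*(402180 + 189997) = (445577 - 5157)*592177 = 440420*592177 = 260806594340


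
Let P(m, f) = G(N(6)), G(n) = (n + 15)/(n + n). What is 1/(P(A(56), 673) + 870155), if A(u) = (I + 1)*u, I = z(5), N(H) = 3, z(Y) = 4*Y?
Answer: 1/870158 ≈ 1.1492e-6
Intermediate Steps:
G(n) = (15 + n)/(2*n) (G(n) = (15 + n)/((2*n)) = (15 + n)*(1/(2*n)) = (15 + n)/(2*n))
I = 20 (I = 4*5 = 20)
A(u) = 21*u (A(u) = (20 + 1)*u = 21*u)
P(m, f) = 3 (P(m, f) = (½)*(15 + 3)/3 = (½)*(⅓)*18 = 3)
1/(P(A(56), 673) + 870155) = 1/(3 + 870155) = 1/870158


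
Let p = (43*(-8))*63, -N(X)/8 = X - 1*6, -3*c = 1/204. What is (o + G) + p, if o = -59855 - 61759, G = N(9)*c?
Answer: -7307584/51 ≈ -1.4329e+5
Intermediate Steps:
c = -1/612 (c = -⅓/204 = -⅓*1/204 = -1/612 ≈ -0.0016340)
N(X) = 48 - 8*X (N(X) = -8*(X - 1*6) = -8*(X - 6) = -8*(-6 + X) = 48 - 8*X)
G = 2/51 (G = (48 - 8*9)*(-1/612) = (48 - 72)*(-1/612) = -24*(-1/612) = 2/51 ≈ 0.039216)
o = -121614
p = -21672 (p = -344*63 = -21672)
(o + G) + p = (-121614 + 2/51) - 21672 = -6202312/51 - 21672 = -7307584/51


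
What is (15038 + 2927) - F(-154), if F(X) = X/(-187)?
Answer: 305391/17 ≈ 17964.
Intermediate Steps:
F(X) = -X/187 (F(X) = X*(-1/187) = -X/187)
(15038 + 2927) - F(-154) = (15038 + 2927) - (-1)*(-154)/187 = 17965 - 1*14/17 = 17965 - 14/17 = 305391/17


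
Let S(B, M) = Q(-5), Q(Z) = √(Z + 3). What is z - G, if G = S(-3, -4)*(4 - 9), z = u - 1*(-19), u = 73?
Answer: 92 + 5*I*√2 ≈ 92.0 + 7.0711*I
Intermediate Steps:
Q(Z) = √(3 + Z)
S(B, M) = I*√2 (S(B, M) = √(3 - 5) = √(-2) = I*√2)
z = 92 (z = 73 - 1*(-19) = 73 + 19 = 92)
G = -5*I*√2 (G = (I*√2)*(4 - 9) = (I*√2)*(-5) = -5*I*√2 ≈ -7.0711*I)
z - G = 92 - (-5)*I*√2 = 92 + 5*I*√2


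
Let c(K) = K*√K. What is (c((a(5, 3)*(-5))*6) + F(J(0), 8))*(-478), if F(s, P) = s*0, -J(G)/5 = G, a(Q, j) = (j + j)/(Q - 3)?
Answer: 129060*I*√10 ≈ 4.0812e+5*I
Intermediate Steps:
a(Q, j) = 2*j/(-3 + Q) (a(Q, j) = (2*j)/(-3 + Q) = 2*j/(-3 + Q))
c(K) = K^(3/2)
J(G) = -5*G
F(s, P) = 0
(c((a(5, 3)*(-5))*6) + F(J(0), 8))*(-478) = ((((2*3/(-3 + 5))*(-5))*6)^(3/2) + 0)*(-478) = ((((2*3/2)*(-5))*6)^(3/2) + 0)*(-478) = ((((2*3*(½))*(-5))*6)^(3/2) + 0)*(-478) = (((3*(-5))*6)^(3/2) + 0)*(-478) = ((-15*6)^(3/2) + 0)*(-478) = ((-90)^(3/2) + 0)*(-478) = (-270*I*√10 + 0)*(-478) = -270*I*√10*(-478) = 129060*I*√10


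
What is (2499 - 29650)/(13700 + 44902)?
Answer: -27151/58602 ≈ -0.46331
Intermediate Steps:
(2499 - 29650)/(13700 + 44902) = -27151/58602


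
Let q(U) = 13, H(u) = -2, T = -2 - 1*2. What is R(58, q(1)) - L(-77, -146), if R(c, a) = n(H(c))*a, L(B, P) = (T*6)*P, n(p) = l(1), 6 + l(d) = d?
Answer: -3569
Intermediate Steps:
l(d) = -6 + d
T = -4 (T = -2 - 2 = -4)
n(p) = -5 (n(p) = -6 + 1 = -5)
L(B, P) = -24*P (L(B, P) = (-4*6)*P = -24*P)
R(c, a) = -5*a
R(58, q(1)) - L(-77, -146) = -5*13 - (-24)*(-146) = -65 - 1*3504 = -65 - 3504 = -3569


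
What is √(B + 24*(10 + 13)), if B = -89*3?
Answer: √285 ≈ 16.882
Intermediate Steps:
B = -267
√(B + 24*(10 + 13)) = √(-267 + 24*(10 + 13)) = √(-267 + 24*23) = √(-267 + 552) = √285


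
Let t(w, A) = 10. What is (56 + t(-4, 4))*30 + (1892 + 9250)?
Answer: 13122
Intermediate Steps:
(56 + t(-4, 4))*30 + (1892 + 9250) = (56 + 10)*30 + (1892 + 9250) = 66*30 + 11142 = 1980 + 11142 = 13122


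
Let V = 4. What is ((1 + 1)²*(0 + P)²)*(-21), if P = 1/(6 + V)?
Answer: -21/25 ≈ -0.84000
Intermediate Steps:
P = ⅒ (P = 1/(6 + 4) = 1/10 = ⅒ ≈ 0.10000)
((1 + 1)²*(0 + P)²)*(-21) = ((1 + 1)²*(0 + ⅒)²)*(-21) = (2²*(⅒)²)*(-21) = (4*(1/100))*(-21) = (1/25)*(-21) = -21/25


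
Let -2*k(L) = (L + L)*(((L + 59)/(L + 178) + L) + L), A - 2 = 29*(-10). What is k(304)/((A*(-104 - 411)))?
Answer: -5574961/4468140 ≈ -1.2477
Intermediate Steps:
A = -288 (A = 2 + 29*(-10) = 2 - 290 = -288)
k(L) = -L*(2*L + (59 + L)/(178 + L)) (k(L) = -(L + L)*(((L + 59)/(L + 178) + L) + L)/2 = -2*L*(((59 + L)/(178 + L) + L) + L)/2 = -2*L*((L + (59 + L)/(178 + L)) + L)/2 = -2*L*(2*L + (59 + L)/(178 + L))/2 = -L*(2*L + (59 + L)/(178 + L)))
k(304)/((A*(-104 - 411))) = (-1*304*(59 + 2*304**2 + 357*304)/(178 + 304))/((-288*(-104 - 411))) = (-1*304*(59 + 2*92416 + 108528)/482)/((-288*(-515))) = -1*304*1/482*(59 + 184832 + 108528)/148320 = -1*304*1/482*293419*(1/148320) = -44599688/241*1/148320 = -5574961/4468140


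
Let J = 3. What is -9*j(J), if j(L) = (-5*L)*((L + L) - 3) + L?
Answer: 378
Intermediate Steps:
j(L) = L - 5*L*(-3 + 2*L) (j(L) = (-5*L)*(2*L - 3) + L = (-5*L)*(-3 + 2*L) + L = -5*L*(-3 + 2*L) + L = L - 5*L*(-3 + 2*L))
-9*j(J) = -18*3*(8 - 5*3) = -18*3*(8 - 15) = -18*3*(-7) = -9*(-42) = 378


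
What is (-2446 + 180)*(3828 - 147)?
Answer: -8341146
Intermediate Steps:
(-2446 + 180)*(3828 - 147) = -2266*3681 = -8341146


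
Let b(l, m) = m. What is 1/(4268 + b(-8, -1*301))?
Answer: 1/3967 ≈ 0.00025208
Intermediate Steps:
1/(4268 + b(-8, -1*301)) = 1/(4268 - 1*301) = 1/(4268 - 301) = 1/3967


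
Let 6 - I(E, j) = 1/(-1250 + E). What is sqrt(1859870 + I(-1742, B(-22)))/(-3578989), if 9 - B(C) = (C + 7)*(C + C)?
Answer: -sqrt(1040608061691)/2677083772 ≈ -0.00038105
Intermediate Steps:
B(C) = 9 - 2*C*(7 + C) (B(C) = 9 - (C + 7)*(C + C) = 9 - (7 + C)*2*C = 9 - 2*C*(7 + C))
I(E, j) = 6 - 1/(-1250 + E)
sqrt(1859870 + I(-1742, B(-22)))/(-3578989) = sqrt(1859870 + (-7501 + 6*(-1742))/(-1250 - 1742))/(-3578989) = sqrt(1859870 + (-7501 - 10452)/(-2992))*(-1/3578989) = sqrt(1859870 - 1/2992*(-17953))*(-1/3578989) = sqrt(1859870 + 17953/2992)*(-1/3578989) = sqrt(5564748993/2992)*(-1/3578989) = (sqrt(1040608061691)/748)*(-1/3578989) = -sqrt(1040608061691)/2677083772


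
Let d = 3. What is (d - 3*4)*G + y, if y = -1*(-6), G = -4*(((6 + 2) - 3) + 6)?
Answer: 402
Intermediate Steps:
G = -44 (G = -4*((8 - 3) + 6) = -4*(5 + 6) = -4*11 = -44)
y = 6
(d - 3*4)*G + y = (3 - 3*4)*(-44) + 6 = (3 - 12)*(-44) + 6 = -9*(-44) + 6 = 396 + 6 = 402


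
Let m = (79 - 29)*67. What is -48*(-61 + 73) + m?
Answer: 2774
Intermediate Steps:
m = 3350 (m = 50*67 = 3350)
-48*(-61 + 73) + m = -48*(-61 + 73) + 3350 = -48*12 + 3350 = -576 + 3350 = 2774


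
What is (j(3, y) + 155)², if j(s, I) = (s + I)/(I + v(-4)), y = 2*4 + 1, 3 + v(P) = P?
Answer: 25921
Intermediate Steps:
v(P) = -3 + P
y = 9 (y = 8 + 1 = 9)
j(s, I) = (I + s)/(-7 + I) (j(s, I) = (s + I)/(I + (-3 - 4)) = (I + s)/(I - 7) = (I + s)/(-7 + I))
(j(3, y) + 155)² = ((9 + 3)/(-7 + 9) + 155)² = (12/2 + 155)² = ((½)*12 + 155)² = (6 + 155)² = 161² = 25921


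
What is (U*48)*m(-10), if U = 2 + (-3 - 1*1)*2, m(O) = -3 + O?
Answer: 3744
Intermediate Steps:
U = -6 (U = 2 + (-3 - 1)*2 = 2 - 4*2 = 2 - 8 = -6)
(U*48)*m(-10) = (-6*48)*(-3 - 10) = -288*(-13) = 3744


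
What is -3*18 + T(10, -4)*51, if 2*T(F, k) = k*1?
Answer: -156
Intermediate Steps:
T(F, k) = k/2 (T(F, k) = (k*1)/2 = k/2)
-3*18 + T(10, -4)*51 = -3*18 + ((½)*(-4))*51 = -54 - 2*51 = -54 - 102 = -156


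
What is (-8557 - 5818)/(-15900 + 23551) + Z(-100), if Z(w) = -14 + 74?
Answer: 444685/7651 ≈ 58.121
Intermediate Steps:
Z(w) = 60
(-8557 - 5818)/(-15900 + 23551) + Z(-100) = (-8557 - 5818)/(-15900 + 23551) + 60 = -14375/7651 + 60 = 444685/7651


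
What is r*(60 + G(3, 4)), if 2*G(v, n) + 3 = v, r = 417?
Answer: 25020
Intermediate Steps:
G(v, n) = -3/2 + v/2
r*(60 + G(3, 4)) = 417*(60 + (-3/2 + (½)*3)) = 417*(60 + (-3/2 + 3/2)) = 417*(60 + 0) = 417*60 = 25020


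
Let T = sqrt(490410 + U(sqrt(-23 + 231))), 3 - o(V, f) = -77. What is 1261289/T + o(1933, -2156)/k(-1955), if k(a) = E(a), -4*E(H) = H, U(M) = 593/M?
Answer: 64/391 + 2522578*sqrt(13)/sqrt(25501320 + 593*sqrt(13)) ≈ 1801.2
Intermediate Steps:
o(V, f) = 80 (o(V, f) = 3 - 1*(-77) = 3 + 77 = 80)
E(H) = -H/4
T = sqrt(490410 + 593*sqrt(13)/52) (T = sqrt(490410 + 593/(sqrt(-23 + 231))) = sqrt(490410 + 593/(sqrt(208))) = sqrt(490410 + 593/((4*sqrt(13)))) = sqrt(490410 + 593*(sqrt(13)/52)) = sqrt(490410 + 593*sqrt(13)/52) ≈ 700.32)
k(a) = -a/4
1261289/T + o(1933, -2156)/k(-1955) = 1261289/((sqrt(331517160 + 7709*sqrt(13))/26)) + 80/((-1/4*(-1955))) = 1261289*(26/sqrt(331517160 + 7709*sqrt(13))) + 80/(1955/4) = 32793514/sqrt(331517160 + 7709*sqrt(13)) + 80*(4/1955) = 32793514/sqrt(331517160 + 7709*sqrt(13)) + 64/391 = 64/391 + 32793514/sqrt(331517160 + 7709*sqrt(13))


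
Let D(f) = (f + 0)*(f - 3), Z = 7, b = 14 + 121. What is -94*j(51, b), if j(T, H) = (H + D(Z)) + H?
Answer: -28012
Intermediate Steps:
b = 135
D(f) = f*(-3 + f)
j(T, H) = 28 + 2*H (j(T, H) = (H + 7*(-3 + 7)) + H = (H + 7*4) + H = (H + 28) + H = (28 + H) + H = 28 + 2*H)
-94*j(51, b) = -94*(28 + 2*135) = -94*(28 + 270) = -94*298 = -28012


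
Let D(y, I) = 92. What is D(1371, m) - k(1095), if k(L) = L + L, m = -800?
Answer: -2098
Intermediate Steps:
k(L) = 2*L
D(1371, m) - k(1095) = 92 - 2*1095 = 92 - 1*2190 = 92 - 2190 = -2098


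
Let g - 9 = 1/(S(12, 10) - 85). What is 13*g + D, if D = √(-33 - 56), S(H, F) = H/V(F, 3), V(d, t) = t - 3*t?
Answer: 10166/87 + I*√89 ≈ 116.85 + 9.434*I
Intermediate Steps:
V(d, t) = -2*t
S(H, F) = -H/6 (S(H, F) = H/((-2*3)) = H/(-6) = H*(-⅙) = -H/6)
D = I*√89 (D = √(-89) = I*√89 ≈ 9.434*I)
g = 782/87 (g = 9 + 1/(-⅙*12 - 85) = 9 + 1/(-2 - 85) = 9 + 1/(-87) = 9 - 1/87 = 782/87 ≈ 8.9885)
13*g + D = 13*(782/87) + I*√89 = 10166/87 + I*√89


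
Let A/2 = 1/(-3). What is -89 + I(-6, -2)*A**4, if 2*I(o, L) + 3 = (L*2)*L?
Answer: -7169/81 ≈ -88.506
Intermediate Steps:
I(o, L) = -3/2 + L**2 (I(o, L) = -3/2 + ((L*2)*L)/2 = -3/2 + ((2*L)*L)/2 = -3/2 + (2*L**2)/2 = -3/2 + L**2)
A = -2/3 (A = 2*(1/(-3)) = 2*(1*(-1/3)) = 2*(-1/3) = -2/3 ≈ -0.66667)
-89 + I(-6, -2)*A**4 = -89 + (-3/2 + (-2)**2)*(-2/3)**4 = -89 + (-3/2 + 4)*(16/81) = -89 + (5/2)*(16/81) = -89 + 40/81 = -7169/81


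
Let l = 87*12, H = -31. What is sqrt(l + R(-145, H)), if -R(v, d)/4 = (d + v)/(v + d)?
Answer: 4*sqrt(65) ≈ 32.249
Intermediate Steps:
R(v, d) = -4 (R(v, d) = -4*(d + v)/(v + d) = -4*(d + v)/(d + v) = -4*1 = -4)
l = 1044
sqrt(l + R(-145, H)) = sqrt(1044 - 4) = sqrt(1040) = 4*sqrt(65)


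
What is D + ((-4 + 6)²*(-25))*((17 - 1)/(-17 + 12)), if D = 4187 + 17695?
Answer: 22202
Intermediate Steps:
D = 21882
D + ((-4 + 6)²*(-25))*((17 - 1)/(-17 + 12)) = 21882 + ((-4 + 6)²*(-25))*((17 - 1)/(-17 + 12)) = 21882 + (2²*(-25))*(16/(-5)) = 21882 + (4*(-25))*(16*(-⅕)) = 21882 - 100*(-16/5) = 21882 + 320 = 22202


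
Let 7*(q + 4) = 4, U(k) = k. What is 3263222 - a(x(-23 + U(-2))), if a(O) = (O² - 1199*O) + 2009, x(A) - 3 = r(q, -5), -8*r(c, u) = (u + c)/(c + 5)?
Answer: 25288809519/7744 ≈ 3.2656e+6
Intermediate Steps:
q = -24/7 (q = -4 + (⅐)*4 = -4 + 4/7 = -24/7 ≈ -3.4286)
r(c, u) = -(c + u)/(8*(5 + c)) (r(c, u) = -(u + c)/(8*(c + 5)) = -(c + u)/(8*(5 + c)))
x(A) = 323/88 (x(A) = 3 + (-1*(-24/7) - 1*(-5))/(8*(5 - 24/7)) = 3 + (24/7 + 5)/(8*(11/7)) = 3 + (⅛)*(7/11)*(59/7) = 3 + 59/88 = 323/88)
a(O) = 2009 + O² - 1199*O
3263222 - a(x(-23 + U(-2))) = 3263222 - (2009 + (323/88)² - 1199*323/88) = 3263222 - (2009 + 104329/7744 - 35207/8) = 3263222 - 1*(-18418351/7744) = 3263222 + 18418351/7744 = 25288809519/7744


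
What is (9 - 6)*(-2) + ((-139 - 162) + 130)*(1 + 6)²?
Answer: -8385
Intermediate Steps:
(9 - 6)*(-2) + ((-139 - 162) + 130)*(1 + 6)² = 3*(-2) + (-301 + 130)*7² = -6 - 171*49 = -6 - 8379 = -8385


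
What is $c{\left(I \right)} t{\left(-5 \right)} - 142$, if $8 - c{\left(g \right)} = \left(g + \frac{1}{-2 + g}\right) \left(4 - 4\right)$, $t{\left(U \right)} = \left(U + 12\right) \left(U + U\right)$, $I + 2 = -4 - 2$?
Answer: $-702$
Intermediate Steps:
$I = -8$ ($I = -2 - 6 = -8$)
$t{\left(U \right)} = 2 U \left(12 + U\right)$ ($t{\left(U \right)} = \left(12 + U\right) 2 U = 2 U \left(12 + U\right)$)
$c{\left(g \right)} = 8$ ($c{\left(g \right)} = 8 - \left(g + \frac{1}{-2 + g}\right) \left(4 - 4\right) = 8 - \left(g + \frac{1}{-2 + g}\right) 0 = 8 - 0 = 8 + 0 = 8$)
$c{\left(I \right)} t{\left(-5 \right)} - 142 = 8 \cdot 2 \left(-5\right) \left(12 - 5\right) - 142 = 8 \cdot 2 \left(-5\right) 7 - 142 = 8 \left(-70\right) - 142 = -560 - 142 = -702$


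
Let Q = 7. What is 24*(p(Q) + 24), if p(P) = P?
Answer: 744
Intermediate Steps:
24*(p(Q) + 24) = 24*(7 + 24) = 24*31 = 744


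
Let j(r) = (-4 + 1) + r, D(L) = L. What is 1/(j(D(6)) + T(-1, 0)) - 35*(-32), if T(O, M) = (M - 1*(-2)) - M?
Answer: 5601/5 ≈ 1120.2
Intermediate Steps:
j(r) = -3 + r
T(O, M) = 2 (T(O, M) = (M + 2) - M = (2 + M) - M = 2)
1/(j(D(6)) + T(-1, 0)) - 35*(-32) = 1/((-3 + 6) + 2) - 35*(-32) = 1/(3 + 2) + 1120 = 1/5 + 1120 = ⅕ + 1120 = 5601/5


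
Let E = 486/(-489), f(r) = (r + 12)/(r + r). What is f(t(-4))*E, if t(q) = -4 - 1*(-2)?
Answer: 405/163 ≈ 2.4847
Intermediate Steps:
t(q) = -2 (t(q) = -4 + 2 = -2)
f(r) = (12 + r)/(2*r) (f(r) = (12 + r)/((2*r)) = (12 + r)*(1/(2*r)) = (12 + r)/(2*r))
E = -162/163 (E = 486*(-1/489) = -162/163 ≈ -0.99387)
f(t(-4))*E = ((½)*(12 - 2)/(-2))*(-162/163) = ((½)*(-½)*10)*(-162/163) = -5/2*(-162/163) = 405/163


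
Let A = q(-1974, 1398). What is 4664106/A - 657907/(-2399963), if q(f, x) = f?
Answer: -1865397186610/789587827 ≈ -2362.5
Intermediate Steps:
A = -1974
4664106/A - 657907/(-2399963) = 4664106/(-1974) - 657907/(-2399963) = 4664106*(-1/1974) - 657907*(-1/2399963) = -777351/329 + 657907/2399963 = -1865397186610/789587827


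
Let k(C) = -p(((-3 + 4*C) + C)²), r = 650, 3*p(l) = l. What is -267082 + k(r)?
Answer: -11344255/3 ≈ -3.7814e+6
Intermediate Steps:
p(l) = l/3
k(C) = -(-3 + 5*C)²/3 (k(C) = -((-3 + 4*C) + C)²/3 = -(-3 + 5*C)²/3)
-267082 + k(r) = -267082 - (-3 + 5*650)²/3 = -267082 - (-3 + 3250)²/3 = -267082 - ⅓*3247² = -267082 - ⅓*10543009 = -267082 - 10543009/3 = -11344255/3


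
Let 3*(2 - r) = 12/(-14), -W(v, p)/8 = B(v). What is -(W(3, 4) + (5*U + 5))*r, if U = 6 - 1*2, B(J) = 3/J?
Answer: -272/7 ≈ -38.857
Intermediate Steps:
U = 4 (U = 6 - 2 = 4)
W(v, p) = -24/v
r = 16/7 (r = 2 - 4/(-14) = 2 - 4*(-1)/14 = 2 - ⅓*(-6/7) = 2 + 2/7 = 16/7 ≈ 2.2857)
-(W(3, 4) + (5*U + 5))*r = -(-24/3 + (5*4 + 5))*16/7 = -(-24*⅓ + (20 + 5))*16/7 = -(-8 + 25)*16/7 = -17*16/7 = -1*272/7 = -272/7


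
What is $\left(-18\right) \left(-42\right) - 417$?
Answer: $339$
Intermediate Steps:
$\left(-18\right) \left(-42\right) - 417 = 756 - 417 = 339$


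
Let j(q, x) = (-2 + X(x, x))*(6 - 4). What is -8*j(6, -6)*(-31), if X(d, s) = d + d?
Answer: -6944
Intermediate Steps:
X(d, s) = 2*d
j(q, x) = -4 + 4*x (j(q, x) = (-2 + 2*x)*(6 - 4) = (-2 + 2*x)*2 = -4 + 4*x)
-8*j(6, -6)*(-31) = -8*(-4 + 4*(-6))*(-31) = -8*(-4 - 24)*(-31) = -8*(-28)*(-31) = 224*(-31) = -6944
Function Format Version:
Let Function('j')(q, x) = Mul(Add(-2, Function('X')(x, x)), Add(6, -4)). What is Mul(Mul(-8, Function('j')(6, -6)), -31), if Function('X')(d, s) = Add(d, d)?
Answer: -6944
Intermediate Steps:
Function('X')(d, s) = Mul(2, d)
Function('j')(q, x) = Add(-4, Mul(4, x)) (Function('j')(q, x) = Mul(Add(-2, Mul(2, x)), Add(6, -4)) = Mul(Add(-2, Mul(2, x)), 2) = Add(-4, Mul(4, x)))
Mul(Mul(-8, Function('j')(6, -6)), -31) = Mul(Mul(-8, Add(-4, Mul(4, -6))), -31) = Mul(Mul(-8, Add(-4, -24)), -31) = Mul(Mul(-8, -28), -31) = Mul(224, -31) = -6944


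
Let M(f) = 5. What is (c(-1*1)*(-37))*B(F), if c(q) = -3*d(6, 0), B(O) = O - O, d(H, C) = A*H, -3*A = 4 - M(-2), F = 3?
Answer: 0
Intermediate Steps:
A = ⅓ (A = -(4 - 1*5)/3 = -(4 - 5)/3 = -⅓*(-1) = ⅓ ≈ 0.33333)
d(H, C) = H/3
B(O) = 0
c(q) = -6
(c(-1*1)*(-37))*B(F) = -6*(-37)*0 = 222*0 = 0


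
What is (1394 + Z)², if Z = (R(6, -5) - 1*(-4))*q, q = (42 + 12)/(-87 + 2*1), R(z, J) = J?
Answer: 14052679936/7225 ≈ 1.9450e+6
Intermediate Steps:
q = -54/85 (q = 54/(-87 + 2) = 54/(-85) = 54*(-1/85) = -54/85 ≈ -0.63529)
Z = 54/85 (Z = (-5 - 1*(-4))*(-54/85) = (-5 + 4)*(-54/85) = -1*(-54/85) = 54/85 ≈ 0.63529)
(1394 + Z)² = (1394 + 54/85)² = (118544/85)² = 14052679936/7225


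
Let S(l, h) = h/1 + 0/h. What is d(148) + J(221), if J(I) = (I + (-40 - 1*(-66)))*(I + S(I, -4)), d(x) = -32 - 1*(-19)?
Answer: 53586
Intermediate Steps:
S(l, h) = h (S(l, h) = h*1 + 0 = h + 0 = h)
d(x) = -13 (d(x) = -32 + 19 = -13)
J(I) = (-4 + I)*(26 + I) (J(I) = (I + (-40 - 1*(-66)))*(I - 4) = (I + (-40 + 66))*(-4 + I) = (I + 26)*(-4 + I) = (26 + I)*(-4 + I) = (-4 + I)*(26 + I))
d(148) + J(221) = -13 + (-104 + 221² + 22*221) = -13 + (-104 + 48841 + 4862) = -13 + 53599 = 53586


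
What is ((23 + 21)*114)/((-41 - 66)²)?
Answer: 5016/11449 ≈ 0.43812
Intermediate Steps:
((23 + 21)*114)/((-41 - 66)²) = (44*114)/((-107)²) = 5016/11449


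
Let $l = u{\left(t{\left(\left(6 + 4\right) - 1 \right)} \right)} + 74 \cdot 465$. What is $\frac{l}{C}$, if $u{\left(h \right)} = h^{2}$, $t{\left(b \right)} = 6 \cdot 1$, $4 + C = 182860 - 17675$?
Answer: $\frac{34446}{165181} \approx 0.20853$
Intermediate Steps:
$C = 165181$ ($C = -4 + \left(182860 - 17675\right) = -4 + 165185 = 165181$)
$t{\left(b \right)} = 6$
$l = 34446$ ($l = 6^{2} + 74 \cdot 465 = 36 + 34410 = 34446$)
$\frac{l}{C} = \frac{34446}{165181}$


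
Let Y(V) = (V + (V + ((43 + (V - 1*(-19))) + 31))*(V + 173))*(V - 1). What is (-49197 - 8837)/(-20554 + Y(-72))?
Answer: -58034/360725 ≈ -0.16088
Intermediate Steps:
Y(V) = (-1 + V)*(V + (93 + 2*V)*(173 + V)) (Y(V) = (V + (V + ((43 + (V + 19)) + 31))*(173 + V))*(-1 + V) = (V + (V + ((43 + (19 + V)) + 31))*(173 + V))*(-1 + V) = (V + (V + ((62 + V) + 31))*(173 + V))*(-1 + V) = (V + (V + (93 + V))*(173 + V))*(-1 + V) = (V + (93 + 2*V)*(173 + V))*(-1 + V) = (-1 + V)*(V + (93 + 2*V)*(173 + V)))
(-49197 - 8837)/(-20554 + Y(-72)) = (-49197 - 8837)/(-20554 + (-16089 + 2*(-72)³ + 438*(-72)² + 15649*(-72))) = -58034/(-20554 + (-16089 + 2*(-373248) + 438*5184 - 1126728)) = -58034/(-20554 + (-16089 - 746496 + 2270592 - 1126728)) = -58034/(-20554 + 381279) = -58034/360725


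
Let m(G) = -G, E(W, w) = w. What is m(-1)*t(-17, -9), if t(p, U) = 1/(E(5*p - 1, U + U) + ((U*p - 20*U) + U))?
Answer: 1/306 ≈ 0.0032680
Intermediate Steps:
t(p, U) = 1/(-17*U + U*p) (t(p, U) = 1/((U + U) + ((U*p - 20*U) + U)) = 1/(2*U + ((-20*U + U*p) + U)) = 1/(2*U + (-19*U + U*p)) = 1/(-17*U + U*p))
m(-1)*t(-17, -9) = (-1*(-1))*(1/((-9)*(-17 - 17))) = 1*(-1/9/(-34)) = 1*(-1/9*(-1/34)) = 1*(1/306) = 1/306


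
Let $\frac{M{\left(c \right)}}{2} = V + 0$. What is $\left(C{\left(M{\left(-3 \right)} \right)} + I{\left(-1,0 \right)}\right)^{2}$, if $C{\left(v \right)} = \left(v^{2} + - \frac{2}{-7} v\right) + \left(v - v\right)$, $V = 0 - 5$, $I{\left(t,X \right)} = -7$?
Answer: $\frac{398161}{49} \approx 8125.7$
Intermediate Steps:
$V = -5$ ($V = 0 - 5 = -5$)
$M{\left(c \right)} = -10$ ($M{\left(c \right)} = 2 \left(-5 + 0\right) = 2 \left(-5\right) = -10$)
$C{\left(v \right)} = v^{2} + \frac{2 v}{7}$ ($C{\left(v \right)} = \left(v^{2} + \left(-2\right) \left(- \frac{1}{7}\right) v\right) + 0 = \left(v^{2} + \frac{2 v}{7}\right) + 0 = v^{2} + \frac{2 v}{7}$)
$\left(C{\left(M{\left(-3 \right)} \right)} + I{\left(-1,0 \right)}\right)^{2} = \left(\frac{1}{7} \left(-10\right) \left(2 + 7 \left(-10\right)\right) - 7\right)^{2} = \left(\frac{1}{7} \left(-10\right) \left(2 - 70\right) - 7\right)^{2} = \left(\frac{1}{7} \left(-10\right) \left(-68\right) - 7\right)^{2} = \left(\frac{680}{7} - 7\right)^{2} = \left(\frac{631}{7}\right)^{2} = \frac{398161}{49}$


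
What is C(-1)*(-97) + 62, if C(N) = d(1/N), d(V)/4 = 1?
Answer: -326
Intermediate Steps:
d(V) = 4 (d(V) = 4*1 = 4)
C(N) = 4
C(-1)*(-97) + 62 = 4*(-97) + 62 = -388 + 62 = -326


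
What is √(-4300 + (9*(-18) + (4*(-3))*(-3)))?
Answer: I*√4426 ≈ 66.528*I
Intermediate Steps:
√(-4300 + (9*(-18) + (4*(-3))*(-3))) = √(-4300 + (-162 - 12*(-3))) = √(-4300 + (-162 + 36)) = √(-4300 - 126) = √(-4426) = I*√4426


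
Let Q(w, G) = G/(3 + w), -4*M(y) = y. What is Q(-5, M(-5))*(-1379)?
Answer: 6895/8 ≈ 861.88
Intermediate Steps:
M(y) = -y/4
Q(-5, M(-5))*(-1379) = ((-1/4*(-5))/(3 - 5))*(-1379) = ((5/4)/(-2))*(-1379) = ((5/4)*(-1/2))*(-1379) = -5/8*(-1379) = 6895/8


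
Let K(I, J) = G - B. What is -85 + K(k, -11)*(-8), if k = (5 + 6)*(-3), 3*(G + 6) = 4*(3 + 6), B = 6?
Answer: -85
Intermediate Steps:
G = 6 (G = -6 + (4*(3 + 6))/3 = -6 + (4*9)/3 = -6 + (⅓)*36 = -6 + 12 = 6)
k = -33 (k = 11*(-3) = -33)
K(I, J) = 0 (K(I, J) = 6 - 1*6 = 6 - 6 = 0)
-85 + K(k, -11)*(-8) = -85 + 0*(-8) = -85 + 0 = -85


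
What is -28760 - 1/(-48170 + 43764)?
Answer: -126716559/4406 ≈ -28760.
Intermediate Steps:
-28760 - 1/(-48170 + 43764) = -28760 - 1/(-4406) = -28760 - 1*(-1/4406) = -28760 + 1/4406 = -126716559/4406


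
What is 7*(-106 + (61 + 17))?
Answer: -196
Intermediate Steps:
7*(-106 + (61 + 17)) = 7*(-106 + 78) = 7*(-28) = -196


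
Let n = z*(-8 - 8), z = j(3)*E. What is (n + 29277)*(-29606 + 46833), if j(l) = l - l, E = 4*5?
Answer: 504354879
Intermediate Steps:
E = 20
j(l) = 0
z = 0 (z = 0*20 = 0)
n = 0 (n = 0*(-8 - 8) = 0*(-16) = 0)
(n + 29277)*(-29606 + 46833) = (0 + 29277)*(-29606 + 46833) = 29277*17227 = 504354879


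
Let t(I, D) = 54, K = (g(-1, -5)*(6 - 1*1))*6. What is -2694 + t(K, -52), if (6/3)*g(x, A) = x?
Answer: -2640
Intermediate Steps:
g(x, A) = x/2
K = -15 (K = (((½)*(-1))*(6 - 1*1))*6 = -(6 - 1)/2*6 = -½*5*6 = -5/2*6 = -15)
-2694 + t(K, -52) = -2694 + 54 = -2640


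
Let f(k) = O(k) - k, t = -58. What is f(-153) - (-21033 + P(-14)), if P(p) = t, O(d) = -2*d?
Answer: 21550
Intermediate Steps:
f(k) = -3*k (f(k) = -2*k - k = -3*k)
P(p) = -58
f(-153) - (-21033 + P(-14)) = -3*(-153) - (-21033 - 58) = 459 - 1*(-21091) = 459 + 21091 = 21550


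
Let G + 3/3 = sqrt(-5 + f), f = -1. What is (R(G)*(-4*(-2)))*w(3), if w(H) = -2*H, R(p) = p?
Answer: 48 - 48*I*sqrt(6) ≈ 48.0 - 117.58*I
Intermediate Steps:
G = -1 + I*sqrt(6) (G = -1 + sqrt(-5 - 1) = -1 + sqrt(-6) = -1 + I*sqrt(6) ≈ -1.0 + 2.4495*I)
(R(G)*(-4*(-2)))*w(3) = ((-1 + I*sqrt(6))*(-4*(-2)))*(-2*3) = ((-1 + I*sqrt(6))*8)*(-6) = (-8 + 8*I*sqrt(6))*(-6) = 48 - 48*I*sqrt(6)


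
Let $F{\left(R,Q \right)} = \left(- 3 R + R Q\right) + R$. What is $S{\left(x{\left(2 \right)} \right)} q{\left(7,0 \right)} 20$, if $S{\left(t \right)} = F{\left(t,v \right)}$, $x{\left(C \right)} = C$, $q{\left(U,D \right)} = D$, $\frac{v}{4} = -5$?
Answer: $0$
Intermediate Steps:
$v = -20$ ($v = 4 \left(-5\right) = -20$)
$F{\left(R,Q \right)} = - 2 R + Q R$ ($F{\left(R,Q \right)} = \left(- 3 R + Q R\right) + R = - 2 R + Q R$)
$S{\left(t \right)} = - 22 t$ ($S{\left(t \right)} = t \left(-2 - 20\right) = t \left(-22\right) = - 22 t$)
$S{\left(x{\left(2 \right)} \right)} q{\left(7,0 \right)} 20 = \left(-22\right) 2 \cdot 0 \cdot 20 = \left(-44\right) 0 \cdot 20 = 0 \cdot 20 = 0$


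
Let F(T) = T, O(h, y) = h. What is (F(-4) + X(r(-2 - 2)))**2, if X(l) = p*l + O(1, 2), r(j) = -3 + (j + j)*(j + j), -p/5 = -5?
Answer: 2316484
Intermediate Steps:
p = 25 (p = -5*(-5) = 25)
r(j) = -3 + 4*j**2 (r(j) = -3 + (2*j)*(2*j) = -3 + 4*j**2)
X(l) = 1 + 25*l (X(l) = 25*l + 1 = 1 + 25*l)
(F(-4) + X(r(-2 - 2)))**2 = (-4 + (1 + 25*(-3 + 4*(-2 - 2)**2)))**2 = (-4 + (1 + 25*(-3 + 4*(-4)**2)))**2 = (-4 + (1 + 25*(-3 + 4*16)))**2 = (-4 + (1 + 25*(-3 + 64)))**2 = (-4 + (1 + 25*61))**2 = (-4 + (1 + 1525))**2 = (-4 + 1526)**2 = 1522**2 = 2316484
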